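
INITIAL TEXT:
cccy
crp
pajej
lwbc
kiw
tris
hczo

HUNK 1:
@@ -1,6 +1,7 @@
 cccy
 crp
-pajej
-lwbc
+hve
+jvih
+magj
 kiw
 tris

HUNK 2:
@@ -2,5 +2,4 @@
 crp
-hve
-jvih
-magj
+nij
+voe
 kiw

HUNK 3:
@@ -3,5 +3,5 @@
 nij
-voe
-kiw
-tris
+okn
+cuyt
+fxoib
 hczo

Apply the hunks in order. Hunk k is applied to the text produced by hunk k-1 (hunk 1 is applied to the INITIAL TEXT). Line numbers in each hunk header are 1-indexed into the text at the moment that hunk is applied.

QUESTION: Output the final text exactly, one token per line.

Hunk 1: at line 1 remove [pajej,lwbc] add [hve,jvih,magj] -> 8 lines: cccy crp hve jvih magj kiw tris hczo
Hunk 2: at line 2 remove [hve,jvih,magj] add [nij,voe] -> 7 lines: cccy crp nij voe kiw tris hczo
Hunk 3: at line 3 remove [voe,kiw,tris] add [okn,cuyt,fxoib] -> 7 lines: cccy crp nij okn cuyt fxoib hczo

Answer: cccy
crp
nij
okn
cuyt
fxoib
hczo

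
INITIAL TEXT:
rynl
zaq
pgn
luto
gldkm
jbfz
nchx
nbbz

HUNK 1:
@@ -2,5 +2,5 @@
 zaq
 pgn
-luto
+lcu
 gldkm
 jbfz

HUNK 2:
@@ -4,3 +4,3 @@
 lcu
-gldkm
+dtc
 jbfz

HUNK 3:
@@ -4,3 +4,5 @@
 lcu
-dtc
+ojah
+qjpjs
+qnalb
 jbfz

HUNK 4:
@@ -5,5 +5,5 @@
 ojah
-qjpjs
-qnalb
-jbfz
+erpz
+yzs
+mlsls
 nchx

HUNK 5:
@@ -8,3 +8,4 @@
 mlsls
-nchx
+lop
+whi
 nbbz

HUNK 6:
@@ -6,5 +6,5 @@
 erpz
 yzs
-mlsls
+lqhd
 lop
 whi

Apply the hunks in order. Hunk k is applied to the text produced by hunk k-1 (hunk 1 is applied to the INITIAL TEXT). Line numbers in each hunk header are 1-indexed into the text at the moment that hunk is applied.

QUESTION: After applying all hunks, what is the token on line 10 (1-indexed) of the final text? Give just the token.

Hunk 1: at line 2 remove [luto] add [lcu] -> 8 lines: rynl zaq pgn lcu gldkm jbfz nchx nbbz
Hunk 2: at line 4 remove [gldkm] add [dtc] -> 8 lines: rynl zaq pgn lcu dtc jbfz nchx nbbz
Hunk 3: at line 4 remove [dtc] add [ojah,qjpjs,qnalb] -> 10 lines: rynl zaq pgn lcu ojah qjpjs qnalb jbfz nchx nbbz
Hunk 4: at line 5 remove [qjpjs,qnalb,jbfz] add [erpz,yzs,mlsls] -> 10 lines: rynl zaq pgn lcu ojah erpz yzs mlsls nchx nbbz
Hunk 5: at line 8 remove [nchx] add [lop,whi] -> 11 lines: rynl zaq pgn lcu ojah erpz yzs mlsls lop whi nbbz
Hunk 6: at line 6 remove [mlsls] add [lqhd] -> 11 lines: rynl zaq pgn lcu ojah erpz yzs lqhd lop whi nbbz
Final line 10: whi

Answer: whi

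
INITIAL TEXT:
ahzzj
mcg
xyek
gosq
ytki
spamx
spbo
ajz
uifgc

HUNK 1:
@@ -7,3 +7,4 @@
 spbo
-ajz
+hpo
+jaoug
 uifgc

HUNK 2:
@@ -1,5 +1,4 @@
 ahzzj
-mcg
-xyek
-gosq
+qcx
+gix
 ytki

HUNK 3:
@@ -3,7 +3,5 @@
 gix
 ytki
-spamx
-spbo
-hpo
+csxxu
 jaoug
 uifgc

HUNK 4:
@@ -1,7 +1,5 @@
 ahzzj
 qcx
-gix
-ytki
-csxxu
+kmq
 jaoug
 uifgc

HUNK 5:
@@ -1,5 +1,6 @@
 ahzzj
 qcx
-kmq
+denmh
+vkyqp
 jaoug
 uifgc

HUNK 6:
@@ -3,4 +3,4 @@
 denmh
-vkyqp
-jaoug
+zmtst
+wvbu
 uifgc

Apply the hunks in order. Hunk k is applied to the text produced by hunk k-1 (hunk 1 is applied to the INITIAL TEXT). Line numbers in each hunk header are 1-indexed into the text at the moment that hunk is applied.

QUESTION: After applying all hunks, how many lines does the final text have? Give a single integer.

Answer: 6

Derivation:
Hunk 1: at line 7 remove [ajz] add [hpo,jaoug] -> 10 lines: ahzzj mcg xyek gosq ytki spamx spbo hpo jaoug uifgc
Hunk 2: at line 1 remove [mcg,xyek,gosq] add [qcx,gix] -> 9 lines: ahzzj qcx gix ytki spamx spbo hpo jaoug uifgc
Hunk 3: at line 3 remove [spamx,spbo,hpo] add [csxxu] -> 7 lines: ahzzj qcx gix ytki csxxu jaoug uifgc
Hunk 4: at line 1 remove [gix,ytki,csxxu] add [kmq] -> 5 lines: ahzzj qcx kmq jaoug uifgc
Hunk 5: at line 1 remove [kmq] add [denmh,vkyqp] -> 6 lines: ahzzj qcx denmh vkyqp jaoug uifgc
Hunk 6: at line 3 remove [vkyqp,jaoug] add [zmtst,wvbu] -> 6 lines: ahzzj qcx denmh zmtst wvbu uifgc
Final line count: 6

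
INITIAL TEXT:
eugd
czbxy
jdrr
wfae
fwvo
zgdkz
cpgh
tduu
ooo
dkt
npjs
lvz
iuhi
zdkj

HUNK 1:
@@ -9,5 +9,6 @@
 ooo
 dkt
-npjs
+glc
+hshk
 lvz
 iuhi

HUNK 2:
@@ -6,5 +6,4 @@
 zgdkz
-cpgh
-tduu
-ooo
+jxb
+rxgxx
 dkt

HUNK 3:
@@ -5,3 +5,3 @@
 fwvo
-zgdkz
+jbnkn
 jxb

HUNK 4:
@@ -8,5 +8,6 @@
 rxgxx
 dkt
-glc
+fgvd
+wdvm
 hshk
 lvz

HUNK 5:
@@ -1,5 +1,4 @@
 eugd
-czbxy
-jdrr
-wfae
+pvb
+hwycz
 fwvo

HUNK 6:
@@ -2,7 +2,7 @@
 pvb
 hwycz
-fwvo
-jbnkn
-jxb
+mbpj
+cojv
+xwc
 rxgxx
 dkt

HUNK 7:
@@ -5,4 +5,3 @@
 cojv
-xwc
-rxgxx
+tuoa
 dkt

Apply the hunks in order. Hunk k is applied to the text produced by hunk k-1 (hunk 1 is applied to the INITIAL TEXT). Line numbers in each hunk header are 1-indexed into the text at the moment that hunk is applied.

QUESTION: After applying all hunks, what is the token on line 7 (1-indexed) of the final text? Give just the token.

Hunk 1: at line 9 remove [npjs] add [glc,hshk] -> 15 lines: eugd czbxy jdrr wfae fwvo zgdkz cpgh tduu ooo dkt glc hshk lvz iuhi zdkj
Hunk 2: at line 6 remove [cpgh,tduu,ooo] add [jxb,rxgxx] -> 14 lines: eugd czbxy jdrr wfae fwvo zgdkz jxb rxgxx dkt glc hshk lvz iuhi zdkj
Hunk 3: at line 5 remove [zgdkz] add [jbnkn] -> 14 lines: eugd czbxy jdrr wfae fwvo jbnkn jxb rxgxx dkt glc hshk lvz iuhi zdkj
Hunk 4: at line 8 remove [glc] add [fgvd,wdvm] -> 15 lines: eugd czbxy jdrr wfae fwvo jbnkn jxb rxgxx dkt fgvd wdvm hshk lvz iuhi zdkj
Hunk 5: at line 1 remove [czbxy,jdrr,wfae] add [pvb,hwycz] -> 14 lines: eugd pvb hwycz fwvo jbnkn jxb rxgxx dkt fgvd wdvm hshk lvz iuhi zdkj
Hunk 6: at line 2 remove [fwvo,jbnkn,jxb] add [mbpj,cojv,xwc] -> 14 lines: eugd pvb hwycz mbpj cojv xwc rxgxx dkt fgvd wdvm hshk lvz iuhi zdkj
Hunk 7: at line 5 remove [xwc,rxgxx] add [tuoa] -> 13 lines: eugd pvb hwycz mbpj cojv tuoa dkt fgvd wdvm hshk lvz iuhi zdkj
Final line 7: dkt

Answer: dkt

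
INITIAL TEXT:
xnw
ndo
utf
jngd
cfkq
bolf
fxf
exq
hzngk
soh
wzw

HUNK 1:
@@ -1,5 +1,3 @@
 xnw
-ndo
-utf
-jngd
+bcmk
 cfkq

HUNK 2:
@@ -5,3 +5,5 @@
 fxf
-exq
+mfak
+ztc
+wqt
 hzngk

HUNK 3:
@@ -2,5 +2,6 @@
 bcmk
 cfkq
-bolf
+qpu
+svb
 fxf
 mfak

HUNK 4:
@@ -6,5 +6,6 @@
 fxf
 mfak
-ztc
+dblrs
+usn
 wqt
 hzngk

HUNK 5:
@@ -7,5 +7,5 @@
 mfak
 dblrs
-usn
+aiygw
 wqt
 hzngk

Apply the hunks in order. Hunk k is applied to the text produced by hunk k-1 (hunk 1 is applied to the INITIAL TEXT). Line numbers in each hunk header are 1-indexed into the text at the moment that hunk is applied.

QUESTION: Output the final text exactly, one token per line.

Answer: xnw
bcmk
cfkq
qpu
svb
fxf
mfak
dblrs
aiygw
wqt
hzngk
soh
wzw

Derivation:
Hunk 1: at line 1 remove [ndo,utf,jngd] add [bcmk] -> 9 lines: xnw bcmk cfkq bolf fxf exq hzngk soh wzw
Hunk 2: at line 5 remove [exq] add [mfak,ztc,wqt] -> 11 lines: xnw bcmk cfkq bolf fxf mfak ztc wqt hzngk soh wzw
Hunk 3: at line 2 remove [bolf] add [qpu,svb] -> 12 lines: xnw bcmk cfkq qpu svb fxf mfak ztc wqt hzngk soh wzw
Hunk 4: at line 6 remove [ztc] add [dblrs,usn] -> 13 lines: xnw bcmk cfkq qpu svb fxf mfak dblrs usn wqt hzngk soh wzw
Hunk 5: at line 7 remove [usn] add [aiygw] -> 13 lines: xnw bcmk cfkq qpu svb fxf mfak dblrs aiygw wqt hzngk soh wzw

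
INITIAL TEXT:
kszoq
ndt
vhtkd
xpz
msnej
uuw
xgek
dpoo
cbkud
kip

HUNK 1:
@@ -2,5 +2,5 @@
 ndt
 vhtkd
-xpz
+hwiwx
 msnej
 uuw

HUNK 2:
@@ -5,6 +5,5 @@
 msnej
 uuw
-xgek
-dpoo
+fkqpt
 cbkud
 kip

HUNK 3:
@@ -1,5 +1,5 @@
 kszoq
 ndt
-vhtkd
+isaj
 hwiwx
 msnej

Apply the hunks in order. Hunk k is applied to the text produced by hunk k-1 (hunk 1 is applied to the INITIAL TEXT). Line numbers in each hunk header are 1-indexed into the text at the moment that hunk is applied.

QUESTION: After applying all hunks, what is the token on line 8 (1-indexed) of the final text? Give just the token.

Answer: cbkud

Derivation:
Hunk 1: at line 2 remove [xpz] add [hwiwx] -> 10 lines: kszoq ndt vhtkd hwiwx msnej uuw xgek dpoo cbkud kip
Hunk 2: at line 5 remove [xgek,dpoo] add [fkqpt] -> 9 lines: kszoq ndt vhtkd hwiwx msnej uuw fkqpt cbkud kip
Hunk 3: at line 1 remove [vhtkd] add [isaj] -> 9 lines: kszoq ndt isaj hwiwx msnej uuw fkqpt cbkud kip
Final line 8: cbkud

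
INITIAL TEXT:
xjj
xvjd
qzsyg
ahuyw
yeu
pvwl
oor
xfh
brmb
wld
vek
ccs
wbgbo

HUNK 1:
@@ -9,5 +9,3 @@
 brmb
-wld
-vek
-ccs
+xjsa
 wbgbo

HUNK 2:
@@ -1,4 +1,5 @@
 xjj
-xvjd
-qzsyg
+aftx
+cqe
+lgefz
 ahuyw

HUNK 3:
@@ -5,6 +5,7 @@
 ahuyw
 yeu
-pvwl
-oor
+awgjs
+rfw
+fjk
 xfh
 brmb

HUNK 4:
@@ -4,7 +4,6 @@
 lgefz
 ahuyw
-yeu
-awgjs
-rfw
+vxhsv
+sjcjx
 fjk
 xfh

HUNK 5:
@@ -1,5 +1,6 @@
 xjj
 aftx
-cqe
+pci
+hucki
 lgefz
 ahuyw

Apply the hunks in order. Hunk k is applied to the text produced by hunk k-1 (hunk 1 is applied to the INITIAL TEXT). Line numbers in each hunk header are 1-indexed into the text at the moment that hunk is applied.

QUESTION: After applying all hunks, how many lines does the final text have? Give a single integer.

Answer: 13

Derivation:
Hunk 1: at line 9 remove [wld,vek,ccs] add [xjsa] -> 11 lines: xjj xvjd qzsyg ahuyw yeu pvwl oor xfh brmb xjsa wbgbo
Hunk 2: at line 1 remove [xvjd,qzsyg] add [aftx,cqe,lgefz] -> 12 lines: xjj aftx cqe lgefz ahuyw yeu pvwl oor xfh brmb xjsa wbgbo
Hunk 3: at line 5 remove [pvwl,oor] add [awgjs,rfw,fjk] -> 13 lines: xjj aftx cqe lgefz ahuyw yeu awgjs rfw fjk xfh brmb xjsa wbgbo
Hunk 4: at line 4 remove [yeu,awgjs,rfw] add [vxhsv,sjcjx] -> 12 lines: xjj aftx cqe lgefz ahuyw vxhsv sjcjx fjk xfh brmb xjsa wbgbo
Hunk 5: at line 1 remove [cqe] add [pci,hucki] -> 13 lines: xjj aftx pci hucki lgefz ahuyw vxhsv sjcjx fjk xfh brmb xjsa wbgbo
Final line count: 13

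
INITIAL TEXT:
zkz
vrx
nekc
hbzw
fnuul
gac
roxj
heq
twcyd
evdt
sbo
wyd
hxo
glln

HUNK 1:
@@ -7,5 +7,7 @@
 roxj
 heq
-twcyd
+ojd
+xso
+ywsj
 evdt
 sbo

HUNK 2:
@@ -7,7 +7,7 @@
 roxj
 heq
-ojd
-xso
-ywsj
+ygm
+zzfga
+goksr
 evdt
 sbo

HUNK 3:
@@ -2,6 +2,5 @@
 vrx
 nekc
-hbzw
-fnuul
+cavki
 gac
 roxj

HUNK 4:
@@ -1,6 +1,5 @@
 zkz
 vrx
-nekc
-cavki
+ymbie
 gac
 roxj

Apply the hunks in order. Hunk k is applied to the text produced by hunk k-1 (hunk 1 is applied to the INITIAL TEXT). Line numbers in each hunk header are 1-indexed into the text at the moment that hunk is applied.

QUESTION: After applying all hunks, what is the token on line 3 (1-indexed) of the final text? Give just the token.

Answer: ymbie

Derivation:
Hunk 1: at line 7 remove [twcyd] add [ojd,xso,ywsj] -> 16 lines: zkz vrx nekc hbzw fnuul gac roxj heq ojd xso ywsj evdt sbo wyd hxo glln
Hunk 2: at line 7 remove [ojd,xso,ywsj] add [ygm,zzfga,goksr] -> 16 lines: zkz vrx nekc hbzw fnuul gac roxj heq ygm zzfga goksr evdt sbo wyd hxo glln
Hunk 3: at line 2 remove [hbzw,fnuul] add [cavki] -> 15 lines: zkz vrx nekc cavki gac roxj heq ygm zzfga goksr evdt sbo wyd hxo glln
Hunk 4: at line 1 remove [nekc,cavki] add [ymbie] -> 14 lines: zkz vrx ymbie gac roxj heq ygm zzfga goksr evdt sbo wyd hxo glln
Final line 3: ymbie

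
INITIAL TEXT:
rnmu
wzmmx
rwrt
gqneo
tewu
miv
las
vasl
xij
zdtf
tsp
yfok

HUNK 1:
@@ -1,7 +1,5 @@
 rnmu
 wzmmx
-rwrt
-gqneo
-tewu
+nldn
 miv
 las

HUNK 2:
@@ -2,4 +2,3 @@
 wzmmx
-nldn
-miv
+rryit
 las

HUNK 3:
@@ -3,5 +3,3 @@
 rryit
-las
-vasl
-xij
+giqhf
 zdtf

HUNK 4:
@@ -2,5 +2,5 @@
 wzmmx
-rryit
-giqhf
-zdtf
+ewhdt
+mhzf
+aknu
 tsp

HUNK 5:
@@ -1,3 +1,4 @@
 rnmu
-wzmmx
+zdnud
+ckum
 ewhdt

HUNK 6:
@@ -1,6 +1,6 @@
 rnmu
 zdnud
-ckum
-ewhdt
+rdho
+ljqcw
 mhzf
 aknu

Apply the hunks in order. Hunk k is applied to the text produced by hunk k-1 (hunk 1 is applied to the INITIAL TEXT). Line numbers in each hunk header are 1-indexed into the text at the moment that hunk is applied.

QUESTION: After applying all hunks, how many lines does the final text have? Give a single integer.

Hunk 1: at line 1 remove [rwrt,gqneo,tewu] add [nldn] -> 10 lines: rnmu wzmmx nldn miv las vasl xij zdtf tsp yfok
Hunk 2: at line 2 remove [nldn,miv] add [rryit] -> 9 lines: rnmu wzmmx rryit las vasl xij zdtf tsp yfok
Hunk 3: at line 3 remove [las,vasl,xij] add [giqhf] -> 7 lines: rnmu wzmmx rryit giqhf zdtf tsp yfok
Hunk 4: at line 2 remove [rryit,giqhf,zdtf] add [ewhdt,mhzf,aknu] -> 7 lines: rnmu wzmmx ewhdt mhzf aknu tsp yfok
Hunk 5: at line 1 remove [wzmmx] add [zdnud,ckum] -> 8 lines: rnmu zdnud ckum ewhdt mhzf aknu tsp yfok
Hunk 6: at line 1 remove [ckum,ewhdt] add [rdho,ljqcw] -> 8 lines: rnmu zdnud rdho ljqcw mhzf aknu tsp yfok
Final line count: 8

Answer: 8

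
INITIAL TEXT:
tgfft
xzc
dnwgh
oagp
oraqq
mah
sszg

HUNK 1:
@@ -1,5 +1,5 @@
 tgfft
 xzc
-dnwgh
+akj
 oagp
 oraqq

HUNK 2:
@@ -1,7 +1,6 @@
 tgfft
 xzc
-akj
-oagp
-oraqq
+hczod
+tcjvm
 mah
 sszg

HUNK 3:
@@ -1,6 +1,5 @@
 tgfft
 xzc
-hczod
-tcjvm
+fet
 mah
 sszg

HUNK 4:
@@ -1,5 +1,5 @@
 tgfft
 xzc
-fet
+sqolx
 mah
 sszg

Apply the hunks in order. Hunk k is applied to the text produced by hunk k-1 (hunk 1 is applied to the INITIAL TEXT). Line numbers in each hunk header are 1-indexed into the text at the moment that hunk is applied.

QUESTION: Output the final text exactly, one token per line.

Answer: tgfft
xzc
sqolx
mah
sszg

Derivation:
Hunk 1: at line 1 remove [dnwgh] add [akj] -> 7 lines: tgfft xzc akj oagp oraqq mah sszg
Hunk 2: at line 1 remove [akj,oagp,oraqq] add [hczod,tcjvm] -> 6 lines: tgfft xzc hczod tcjvm mah sszg
Hunk 3: at line 1 remove [hczod,tcjvm] add [fet] -> 5 lines: tgfft xzc fet mah sszg
Hunk 4: at line 1 remove [fet] add [sqolx] -> 5 lines: tgfft xzc sqolx mah sszg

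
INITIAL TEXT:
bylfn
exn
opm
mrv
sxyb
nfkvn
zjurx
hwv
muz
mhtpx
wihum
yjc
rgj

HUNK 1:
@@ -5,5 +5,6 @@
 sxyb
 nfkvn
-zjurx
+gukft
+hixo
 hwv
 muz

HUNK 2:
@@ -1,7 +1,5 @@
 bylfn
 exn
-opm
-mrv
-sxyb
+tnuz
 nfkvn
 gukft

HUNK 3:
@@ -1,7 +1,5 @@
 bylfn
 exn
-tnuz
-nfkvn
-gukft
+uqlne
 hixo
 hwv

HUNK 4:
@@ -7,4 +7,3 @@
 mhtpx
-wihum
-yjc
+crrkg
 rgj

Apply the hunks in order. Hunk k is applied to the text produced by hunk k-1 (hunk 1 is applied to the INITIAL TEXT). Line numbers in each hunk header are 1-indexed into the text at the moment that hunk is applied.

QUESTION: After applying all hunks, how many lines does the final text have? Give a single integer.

Answer: 9

Derivation:
Hunk 1: at line 5 remove [zjurx] add [gukft,hixo] -> 14 lines: bylfn exn opm mrv sxyb nfkvn gukft hixo hwv muz mhtpx wihum yjc rgj
Hunk 2: at line 1 remove [opm,mrv,sxyb] add [tnuz] -> 12 lines: bylfn exn tnuz nfkvn gukft hixo hwv muz mhtpx wihum yjc rgj
Hunk 3: at line 1 remove [tnuz,nfkvn,gukft] add [uqlne] -> 10 lines: bylfn exn uqlne hixo hwv muz mhtpx wihum yjc rgj
Hunk 4: at line 7 remove [wihum,yjc] add [crrkg] -> 9 lines: bylfn exn uqlne hixo hwv muz mhtpx crrkg rgj
Final line count: 9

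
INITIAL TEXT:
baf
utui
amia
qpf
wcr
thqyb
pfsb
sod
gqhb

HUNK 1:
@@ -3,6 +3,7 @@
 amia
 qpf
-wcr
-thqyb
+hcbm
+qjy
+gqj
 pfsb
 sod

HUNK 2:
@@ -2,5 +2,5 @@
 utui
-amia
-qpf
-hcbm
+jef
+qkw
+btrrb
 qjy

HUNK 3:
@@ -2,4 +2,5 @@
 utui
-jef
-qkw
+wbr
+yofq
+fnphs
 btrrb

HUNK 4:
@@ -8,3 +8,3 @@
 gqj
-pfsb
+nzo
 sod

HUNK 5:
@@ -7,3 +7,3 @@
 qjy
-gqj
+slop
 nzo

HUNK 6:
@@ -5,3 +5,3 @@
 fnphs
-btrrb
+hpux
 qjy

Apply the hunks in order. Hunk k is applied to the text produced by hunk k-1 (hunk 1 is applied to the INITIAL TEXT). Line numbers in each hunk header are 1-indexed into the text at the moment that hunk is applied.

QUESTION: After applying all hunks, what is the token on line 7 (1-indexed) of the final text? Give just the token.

Hunk 1: at line 3 remove [wcr,thqyb] add [hcbm,qjy,gqj] -> 10 lines: baf utui amia qpf hcbm qjy gqj pfsb sod gqhb
Hunk 2: at line 2 remove [amia,qpf,hcbm] add [jef,qkw,btrrb] -> 10 lines: baf utui jef qkw btrrb qjy gqj pfsb sod gqhb
Hunk 3: at line 2 remove [jef,qkw] add [wbr,yofq,fnphs] -> 11 lines: baf utui wbr yofq fnphs btrrb qjy gqj pfsb sod gqhb
Hunk 4: at line 8 remove [pfsb] add [nzo] -> 11 lines: baf utui wbr yofq fnphs btrrb qjy gqj nzo sod gqhb
Hunk 5: at line 7 remove [gqj] add [slop] -> 11 lines: baf utui wbr yofq fnphs btrrb qjy slop nzo sod gqhb
Hunk 6: at line 5 remove [btrrb] add [hpux] -> 11 lines: baf utui wbr yofq fnphs hpux qjy slop nzo sod gqhb
Final line 7: qjy

Answer: qjy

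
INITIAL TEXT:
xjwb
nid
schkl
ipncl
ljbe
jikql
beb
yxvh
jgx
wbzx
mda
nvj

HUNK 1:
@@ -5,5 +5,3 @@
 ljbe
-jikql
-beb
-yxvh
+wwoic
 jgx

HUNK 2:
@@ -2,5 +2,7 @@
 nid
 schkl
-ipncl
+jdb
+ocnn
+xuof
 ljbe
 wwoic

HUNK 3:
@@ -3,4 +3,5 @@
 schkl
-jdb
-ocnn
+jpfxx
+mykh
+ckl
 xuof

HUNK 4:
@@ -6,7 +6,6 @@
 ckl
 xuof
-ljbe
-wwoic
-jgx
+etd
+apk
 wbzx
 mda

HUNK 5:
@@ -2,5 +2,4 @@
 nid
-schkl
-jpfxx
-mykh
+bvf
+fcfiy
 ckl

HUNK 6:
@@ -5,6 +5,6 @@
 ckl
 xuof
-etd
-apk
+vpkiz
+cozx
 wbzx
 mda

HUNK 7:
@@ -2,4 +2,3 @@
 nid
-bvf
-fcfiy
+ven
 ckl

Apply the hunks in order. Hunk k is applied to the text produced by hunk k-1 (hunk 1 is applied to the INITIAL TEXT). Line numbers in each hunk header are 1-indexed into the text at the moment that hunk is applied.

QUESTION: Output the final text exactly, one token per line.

Hunk 1: at line 5 remove [jikql,beb,yxvh] add [wwoic] -> 10 lines: xjwb nid schkl ipncl ljbe wwoic jgx wbzx mda nvj
Hunk 2: at line 2 remove [ipncl] add [jdb,ocnn,xuof] -> 12 lines: xjwb nid schkl jdb ocnn xuof ljbe wwoic jgx wbzx mda nvj
Hunk 3: at line 3 remove [jdb,ocnn] add [jpfxx,mykh,ckl] -> 13 lines: xjwb nid schkl jpfxx mykh ckl xuof ljbe wwoic jgx wbzx mda nvj
Hunk 4: at line 6 remove [ljbe,wwoic,jgx] add [etd,apk] -> 12 lines: xjwb nid schkl jpfxx mykh ckl xuof etd apk wbzx mda nvj
Hunk 5: at line 2 remove [schkl,jpfxx,mykh] add [bvf,fcfiy] -> 11 lines: xjwb nid bvf fcfiy ckl xuof etd apk wbzx mda nvj
Hunk 6: at line 5 remove [etd,apk] add [vpkiz,cozx] -> 11 lines: xjwb nid bvf fcfiy ckl xuof vpkiz cozx wbzx mda nvj
Hunk 7: at line 2 remove [bvf,fcfiy] add [ven] -> 10 lines: xjwb nid ven ckl xuof vpkiz cozx wbzx mda nvj

Answer: xjwb
nid
ven
ckl
xuof
vpkiz
cozx
wbzx
mda
nvj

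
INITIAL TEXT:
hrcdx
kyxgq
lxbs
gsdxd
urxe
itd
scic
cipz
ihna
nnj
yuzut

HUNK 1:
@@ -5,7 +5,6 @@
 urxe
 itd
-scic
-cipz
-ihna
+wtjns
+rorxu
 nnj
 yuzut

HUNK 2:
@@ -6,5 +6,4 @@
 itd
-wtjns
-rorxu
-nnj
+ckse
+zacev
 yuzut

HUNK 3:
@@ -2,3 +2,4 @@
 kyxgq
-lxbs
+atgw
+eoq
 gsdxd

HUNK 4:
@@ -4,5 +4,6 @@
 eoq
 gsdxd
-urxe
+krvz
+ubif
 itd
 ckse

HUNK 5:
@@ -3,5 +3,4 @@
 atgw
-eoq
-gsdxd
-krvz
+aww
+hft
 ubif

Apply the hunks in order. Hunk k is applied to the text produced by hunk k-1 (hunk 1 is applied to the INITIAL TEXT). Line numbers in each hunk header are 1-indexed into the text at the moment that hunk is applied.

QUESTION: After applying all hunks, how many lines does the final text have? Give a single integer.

Hunk 1: at line 5 remove [scic,cipz,ihna] add [wtjns,rorxu] -> 10 lines: hrcdx kyxgq lxbs gsdxd urxe itd wtjns rorxu nnj yuzut
Hunk 2: at line 6 remove [wtjns,rorxu,nnj] add [ckse,zacev] -> 9 lines: hrcdx kyxgq lxbs gsdxd urxe itd ckse zacev yuzut
Hunk 3: at line 2 remove [lxbs] add [atgw,eoq] -> 10 lines: hrcdx kyxgq atgw eoq gsdxd urxe itd ckse zacev yuzut
Hunk 4: at line 4 remove [urxe] add [krvz,ubif] -> 11 lines: hrcdx kyxgq atgw eoq gsdxd krvz ubif itd ckse zacev yuzut
Hunk 5: at line 3 remove [eoq,gsdxd,krvz] add [aww,hft] -> 10 lines: hrcdx kyxgq atgw aww hft ubif itd ckse zacev yuzut
Final line count: 10

Answer: 10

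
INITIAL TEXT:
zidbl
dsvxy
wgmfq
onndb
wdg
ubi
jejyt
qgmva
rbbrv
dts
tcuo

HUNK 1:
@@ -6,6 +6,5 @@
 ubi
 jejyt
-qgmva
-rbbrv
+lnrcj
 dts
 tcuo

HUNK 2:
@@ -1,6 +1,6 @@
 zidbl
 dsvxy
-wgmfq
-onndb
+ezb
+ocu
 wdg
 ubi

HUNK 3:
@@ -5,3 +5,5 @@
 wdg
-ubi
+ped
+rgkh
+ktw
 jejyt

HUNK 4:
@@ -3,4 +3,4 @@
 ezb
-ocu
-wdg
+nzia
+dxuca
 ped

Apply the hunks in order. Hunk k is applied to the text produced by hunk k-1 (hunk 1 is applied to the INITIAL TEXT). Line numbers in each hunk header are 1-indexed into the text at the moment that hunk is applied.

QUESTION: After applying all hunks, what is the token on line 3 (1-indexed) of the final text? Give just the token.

Hunk 1: at line 6 remove [qgmva,rbbrv] add [lnrcj] -> 10 lines: zidbl dsvxy wgmfq onndb wdg ubi jejyt lnrcj dts tcuo
Hunk 2: at line 1 remove [wgmfq,onndb] add [ezb,ocu] -> 10 lines: zidbl dsvxy ezb ocu wdg ubi jejyt lnrcj dts tcuo
Hunk 3: at line 5 remove [ubi] add [ped,rgkh,ktw] -> 12 lines: zidbl dsvxy ezb ocu wdg ped rgkh ktw jejyt lnrcj dts tcuo
Hunk 4: at line 3 remove [ocu,wdg] add [nzia,dxuca] -> 12 lines: zidbl dsvxy ezb nzia dxuca ped rgkh ktw jejyt lnrcj dts tcuo
Final line 3: ezb

Answer: ezb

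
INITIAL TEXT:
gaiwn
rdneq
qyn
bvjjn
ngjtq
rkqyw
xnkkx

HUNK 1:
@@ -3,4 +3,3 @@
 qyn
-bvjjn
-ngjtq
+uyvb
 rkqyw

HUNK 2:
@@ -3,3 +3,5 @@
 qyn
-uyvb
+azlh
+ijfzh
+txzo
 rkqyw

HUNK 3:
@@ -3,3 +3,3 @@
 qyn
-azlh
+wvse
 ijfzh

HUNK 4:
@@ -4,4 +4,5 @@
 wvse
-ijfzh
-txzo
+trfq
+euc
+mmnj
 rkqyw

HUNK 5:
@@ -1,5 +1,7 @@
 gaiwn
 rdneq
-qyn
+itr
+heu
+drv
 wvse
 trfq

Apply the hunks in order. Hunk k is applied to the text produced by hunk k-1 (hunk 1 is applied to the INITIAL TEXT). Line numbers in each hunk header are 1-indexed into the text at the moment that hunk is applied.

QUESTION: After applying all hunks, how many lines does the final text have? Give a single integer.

Hunk 1: at line 3 remove [bvjjn,ngjtq] add [uyvb] -> 6 lines: gaiwn rdneq qyn uyvb rkqyw xnkkx
Hunk 2: at line 3 remove [uyvb] add [azlh,ijfzh,txzo] -> 8 lines: gaiwn rdneq qyn azlh ijfzh txzo rkqyw xnkkx
Hunk 3: at line 3 remove [azlh] add [wvse] -> 8 lines: gaiwn rdneq qyn wvse ijfzh txzo rkqyw xnkkx
Hunk 4: at line 4 remove [ijfzh,txzo] add [trfq,euc,mmnj] -> 9 lines: gaiwn rdneq qyn wvse trfq euc mmnj rkqyw xnkkx
Hunk 5: at line 1 remove [qyn] add [itr,heu,drv] -> 11 lines: gaiwn rdneq itr heu drv wvse trfq euc mmnj rkqyw xnkkx
Final line count: 11

Answer: 11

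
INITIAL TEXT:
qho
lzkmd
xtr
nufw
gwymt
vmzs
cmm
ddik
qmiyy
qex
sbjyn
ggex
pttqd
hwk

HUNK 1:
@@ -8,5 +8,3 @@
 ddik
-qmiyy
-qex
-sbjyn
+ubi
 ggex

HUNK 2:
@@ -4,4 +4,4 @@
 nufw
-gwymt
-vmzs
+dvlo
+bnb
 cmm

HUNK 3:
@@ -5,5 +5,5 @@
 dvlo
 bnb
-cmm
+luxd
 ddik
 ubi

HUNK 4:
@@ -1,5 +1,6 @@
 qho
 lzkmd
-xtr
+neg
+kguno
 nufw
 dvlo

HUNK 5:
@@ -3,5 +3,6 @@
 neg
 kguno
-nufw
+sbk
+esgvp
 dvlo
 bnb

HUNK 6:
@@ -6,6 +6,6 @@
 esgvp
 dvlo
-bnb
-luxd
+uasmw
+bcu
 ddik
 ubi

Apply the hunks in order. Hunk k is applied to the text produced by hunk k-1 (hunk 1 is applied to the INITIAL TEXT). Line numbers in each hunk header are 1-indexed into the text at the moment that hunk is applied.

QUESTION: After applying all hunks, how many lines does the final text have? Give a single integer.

Answer: 14

Derivation:
Hunk 1: at line 8 remove [qmiyy,qex,sbjyn] add [ubi] -> 12 lines: qho lzkmd xtr nufw gwymt vmzs cmm ddik ubi ggex pttqd hwk
Hunk 2: at line 4 remove [gwymt,vmzs] add [dvlo,bnb] -> 12 lines: qho lzkmd xtr nufw dvlo bnb cmm ddik ubi ggex pttqd hwk
Hunk 3: at line 5 remove [cmm] add [luxd] -> 12 lines: qho lzkmd xtr nufw dvlo bnb luxd ddik ubi ggex pttqd hwk
Hunk 4: at line 1 remove [xtr] add [neg,kguno] -> 13 lines: qho lzkmd neg kguno nufw dvlo bnb luxd ddik ubi ggex pttqd hwk
Hunk 5: at line 3 remove [nufw] add [sbk,esgvp] -> 14 lines: qho lzkmd neg kguno sbk esgvp dvlo bnb luxd ddik ubi ggex pttqd hwk
Hunk 6: at line 6 remove [bnb,luxd] add [uasmw,bcu] -> 14 lines: qho lzkmd neg kguno sbk esgvp dvlo uasmw bcu ddik ubi ggex pttqd hwk
Final line count: 14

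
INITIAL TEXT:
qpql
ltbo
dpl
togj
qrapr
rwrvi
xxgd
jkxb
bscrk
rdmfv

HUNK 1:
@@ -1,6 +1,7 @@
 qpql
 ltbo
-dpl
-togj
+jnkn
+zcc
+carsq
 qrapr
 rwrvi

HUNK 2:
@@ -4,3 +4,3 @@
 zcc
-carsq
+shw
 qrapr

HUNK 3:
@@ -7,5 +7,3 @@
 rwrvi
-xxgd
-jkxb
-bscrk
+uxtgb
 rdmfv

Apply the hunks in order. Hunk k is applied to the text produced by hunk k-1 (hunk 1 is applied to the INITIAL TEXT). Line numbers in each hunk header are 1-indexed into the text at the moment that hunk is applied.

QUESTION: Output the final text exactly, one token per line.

Answer: qpql
ltbo
jnkn
zcc
shw
qrapr
rwrvi
uxtgb
rdmfv

Derivation:
Hunk 1: at line 1 remove [dpl,togj] add [jnkn,zcc,carsq] -> 11 lines: qpql ltbo jnkn zcc carsq qrapr rwrvi xxgd jkxb bscrk rdmfv
Hunk 2: at line 4 remove [carsq] add [shw] -> 11 lines: qpql ltbo jnkn zcc shw qrapr rwrvi xxgd jkxb bscrk rdmfv
Hunk 3: at line 7 remove [xxgd,jkxb,bscrk] add [uxtgb] -> 9 lines: qpql ltbo jnkn zcc shw qrapr rwrvi uxtgb rdmfv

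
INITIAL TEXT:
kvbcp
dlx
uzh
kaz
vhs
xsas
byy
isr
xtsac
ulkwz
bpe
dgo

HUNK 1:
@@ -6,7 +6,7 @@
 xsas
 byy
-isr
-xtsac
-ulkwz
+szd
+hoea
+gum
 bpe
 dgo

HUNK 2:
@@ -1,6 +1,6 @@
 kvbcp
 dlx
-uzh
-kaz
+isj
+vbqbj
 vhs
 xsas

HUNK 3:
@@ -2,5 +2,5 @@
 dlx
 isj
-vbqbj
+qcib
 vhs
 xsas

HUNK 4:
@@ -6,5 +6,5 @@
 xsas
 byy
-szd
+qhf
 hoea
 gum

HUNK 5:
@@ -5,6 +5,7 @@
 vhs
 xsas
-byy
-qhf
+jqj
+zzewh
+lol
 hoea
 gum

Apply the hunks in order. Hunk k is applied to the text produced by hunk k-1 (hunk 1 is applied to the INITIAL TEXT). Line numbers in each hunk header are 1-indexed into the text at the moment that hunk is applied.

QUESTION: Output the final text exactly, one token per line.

Answer: kvbcp
dlx
isj
qcib
vhs
xsas
jqj
zzewh
lol
hoea
gum
bpe
dgo

Derivation:
Hunk 1: at line 6 remove [isr,xtsac,ulkwz] add [szd,hoea,gum] -> 12 lines: kvbcp dlx uzh kaz vhs xsas byy szd hoea gum bpe dgo
Hunk 2: at line 1 remove [uzh,kaz] add [isj,vbqbj] -> 12 lines: kvbcp dlx isj vbqbj vhs xsas byy szd hoea gum bpe dgo
Hunk 3: at line 2 remove [vbqbj] add [qcib] -> 12 lines: kvbcp dlx isj qcib vhs xsas byy szd hoea gum bpe dgo
Hunk 4: at line 6 remove [szd] add [qhf] -> 12 lines: kvbcp dlx isj qcib vhs xsas byy qhf hoea gum bpe dgo
Hunk 5: at line 5 remove [byy,qhf] add [jqj,zzewh,lol] -> 13 lines: kvbcp dlx isj qcib vhs xsas jqj zzewh lol hoea gum bpe dgo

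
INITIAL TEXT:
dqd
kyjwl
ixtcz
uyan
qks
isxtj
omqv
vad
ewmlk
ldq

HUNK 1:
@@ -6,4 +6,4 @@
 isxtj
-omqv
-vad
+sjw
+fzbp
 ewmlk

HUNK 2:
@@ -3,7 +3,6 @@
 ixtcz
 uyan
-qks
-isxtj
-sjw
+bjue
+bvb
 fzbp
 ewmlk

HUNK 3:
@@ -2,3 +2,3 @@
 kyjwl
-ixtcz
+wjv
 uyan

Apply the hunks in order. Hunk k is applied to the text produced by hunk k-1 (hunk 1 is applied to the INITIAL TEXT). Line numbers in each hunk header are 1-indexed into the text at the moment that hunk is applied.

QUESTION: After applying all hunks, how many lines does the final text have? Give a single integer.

Hunk 1: at line 6 remove [omqv,vad] add [sjw,fzbp] -> 10 lines: dqd kyjwl ixtcz uyan qks isxtj sjw fzbp ewmlk ldq
Hunk 2: at line 3 remove [qks,isxtj,sjw] add [bjue,bvb] -> 9 lines: dqd kyjwl ixtcz uyan bjue bvb fzbp ewmlk ldq
Hunk 3: at line 2 remove [ixtcz] add [wjv] -> 9 lines: dqd kyjwl wjv uyan bjue bvb fzbp ewmlk ldq
Final line count: 9

Answer: 9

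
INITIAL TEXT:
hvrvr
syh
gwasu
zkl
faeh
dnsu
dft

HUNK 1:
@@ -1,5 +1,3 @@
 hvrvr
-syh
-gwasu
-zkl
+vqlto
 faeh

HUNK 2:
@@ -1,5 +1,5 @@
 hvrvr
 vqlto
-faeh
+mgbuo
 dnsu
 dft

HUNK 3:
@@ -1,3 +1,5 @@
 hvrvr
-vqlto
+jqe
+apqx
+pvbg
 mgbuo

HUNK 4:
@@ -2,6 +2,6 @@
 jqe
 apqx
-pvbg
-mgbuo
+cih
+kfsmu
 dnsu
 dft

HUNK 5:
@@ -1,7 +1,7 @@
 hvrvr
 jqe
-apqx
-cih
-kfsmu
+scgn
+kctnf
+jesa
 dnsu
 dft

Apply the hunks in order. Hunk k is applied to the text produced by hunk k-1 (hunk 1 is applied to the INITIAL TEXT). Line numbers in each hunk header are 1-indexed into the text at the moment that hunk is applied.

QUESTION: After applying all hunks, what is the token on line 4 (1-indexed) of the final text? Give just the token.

Hunk 1: at line 1 remove [syh,gwasu,zkl] add [vqlto] -> 5 lines: hvrvr vqlto faeh dnsu dft
Hunk 2: at line 1 remove [faeh] add [mgbuo] -> 5 lines: hvrvr vqlto mgbuo dnsu dft
Hunk 3: at line 1 remove [vqlto] add [jqe,apqx,pvbg] -> 7 lines: hvrvr jqe apqx pvbg mgbuo dnsu dft
Hunk 4: at line 2 remove [pvbg,mgbuo] add [cih,kfsmu] -> 7 lines: hvrvr jqe apqx cih kfsmu dnsu dft
Hunk 5: at line 1 remove [apqx,cih,kfsmu] add [scgn,kctnf,jesa] -> 7 lines: hvrvr jqe scgn kctnf jesa dnsu dft
Final line 4: kctnf

Answer: kctnf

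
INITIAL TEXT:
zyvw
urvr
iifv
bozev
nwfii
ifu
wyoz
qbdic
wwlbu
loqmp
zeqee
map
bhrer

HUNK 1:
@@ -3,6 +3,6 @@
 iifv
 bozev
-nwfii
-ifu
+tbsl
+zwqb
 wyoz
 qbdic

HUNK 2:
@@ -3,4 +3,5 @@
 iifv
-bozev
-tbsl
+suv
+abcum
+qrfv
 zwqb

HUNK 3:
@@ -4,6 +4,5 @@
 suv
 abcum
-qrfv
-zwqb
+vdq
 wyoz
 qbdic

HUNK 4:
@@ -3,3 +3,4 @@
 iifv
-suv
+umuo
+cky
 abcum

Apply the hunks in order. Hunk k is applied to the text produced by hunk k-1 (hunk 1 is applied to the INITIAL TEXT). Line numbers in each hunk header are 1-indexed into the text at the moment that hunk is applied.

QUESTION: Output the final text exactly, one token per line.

Answer: zyvw
urvr
iifv
umuo
cky
abcum
vdq
wyoz
qbdic
wwlbu
loqmp
zeqee
map
bhrer

Derivation:
Hunk 1: at line 3 remove [nwfii,ifu] add [tbsl,zwqb] -> 13 lines: zyvw urvr iifv bozev tbsl zwqb wyoz qbdic wwlbu loqmp zeqee map bhrer
Hunk 2: at line 3 remove [bozev,tbsl] add [suv,abcum,qrfv] -> 14 lines: zyvw urvr iifv suv abcum qrfv zwqb wyoz qbdic wwlbu loqmp zeqee map bhrer
Hunk 3: at line 4 remove [qrfv,zwqb] add [vdq] -> 13 lines: zyvw urvr iifv suv abcum vdq wyoz qbdic wwlbu loqmp zeqee map bhrer
Hunk 4: at line 3 remove [suv] add [umuo,cky] -> 14 lines: zyvw urvr iifv umuo cky abcum vdq wyoz qbdic wwlbu loqmp zeqee map bhrer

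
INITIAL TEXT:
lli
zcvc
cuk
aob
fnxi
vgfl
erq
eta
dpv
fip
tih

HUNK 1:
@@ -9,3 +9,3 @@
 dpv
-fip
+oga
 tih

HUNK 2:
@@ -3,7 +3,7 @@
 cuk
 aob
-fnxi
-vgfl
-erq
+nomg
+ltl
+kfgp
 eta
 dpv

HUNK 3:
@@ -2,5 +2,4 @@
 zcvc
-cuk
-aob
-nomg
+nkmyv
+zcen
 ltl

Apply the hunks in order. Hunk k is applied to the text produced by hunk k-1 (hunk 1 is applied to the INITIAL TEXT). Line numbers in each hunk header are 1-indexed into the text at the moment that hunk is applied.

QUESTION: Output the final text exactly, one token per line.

Hunk 1: at line 9 remove [fip] add [oga] -> 11 lines: lli zcvc cuk aob fnxi vgfl erq eta dpv oga tih
Hunk 2: at line 3 remove [fnxi,vgfl,erq] add [nomg,ltl,kfgp] -> 11 lines: lli zcvc cuk aob nomg ltl kfgp eta dpv oga tih
Hunk 3: at line 2 remove [cuk,aob,nomg] add [nkmyv,zcen] -> 10 lines: lli zcvc nkmyv zcen ltl kfgp eta dpv oga tih

Answer: lli
zcvc
nkmyv
zcen
ltl
kfgp
eta
dpv
oga
tih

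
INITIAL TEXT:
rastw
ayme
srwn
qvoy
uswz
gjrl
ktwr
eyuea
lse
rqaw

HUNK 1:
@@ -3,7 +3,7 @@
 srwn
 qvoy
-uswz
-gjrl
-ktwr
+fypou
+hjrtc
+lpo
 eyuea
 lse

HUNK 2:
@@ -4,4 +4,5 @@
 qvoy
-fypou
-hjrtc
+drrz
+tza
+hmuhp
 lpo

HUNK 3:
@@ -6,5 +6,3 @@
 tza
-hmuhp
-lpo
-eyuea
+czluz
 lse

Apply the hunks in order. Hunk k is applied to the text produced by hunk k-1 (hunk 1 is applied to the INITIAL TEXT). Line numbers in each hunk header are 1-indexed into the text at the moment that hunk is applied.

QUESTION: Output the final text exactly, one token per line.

Hunk 1: at line 3 remove [uswz,gjrl,ktwr] add [fypou,hjrtc,lpo] -> 10 lines: rastw ayme srwn qvoy fypou hjrtc lpo eyuea lse rqaw
Hunk 2: at line 4 remove [fypou,hjrtc] add [drrz,tza,hmuhp] -> 11 lines: rastw ayme srwn qvoy drrz tza hmuhp lpo eyuea lse rqaw
Hunk 3: at line 6 remove [hmuhp,lpo,eyuea] add [czluz] -> 9 lines: rastw ayme srwn qvoy drrz tza czluz lse rqaw

Answer: rastw
ayme
srwn
qvoy
drrz
tza
czluz
lse
rqaw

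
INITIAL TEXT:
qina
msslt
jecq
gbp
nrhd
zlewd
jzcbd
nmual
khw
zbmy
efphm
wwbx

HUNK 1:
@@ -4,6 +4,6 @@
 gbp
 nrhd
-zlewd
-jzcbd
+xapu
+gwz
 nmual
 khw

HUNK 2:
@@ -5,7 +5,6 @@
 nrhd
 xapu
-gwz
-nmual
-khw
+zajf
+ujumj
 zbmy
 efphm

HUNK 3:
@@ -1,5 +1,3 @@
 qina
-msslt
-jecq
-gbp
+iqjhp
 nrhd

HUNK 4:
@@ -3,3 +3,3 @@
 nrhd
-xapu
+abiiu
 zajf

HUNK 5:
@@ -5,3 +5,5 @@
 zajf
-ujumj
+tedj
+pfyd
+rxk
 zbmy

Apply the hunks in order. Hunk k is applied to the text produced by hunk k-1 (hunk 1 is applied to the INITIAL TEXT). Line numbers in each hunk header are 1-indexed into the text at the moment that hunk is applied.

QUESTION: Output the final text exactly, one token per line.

Answer: qina
iqjhp
nrhd
abiiu
zajf
tedj
pfyd
rxk
zbmy
efphm
wwbx

Derivation:
Hunk 1: at line 4 remove [zlewd,jzcbd] add [xapu,gwz] -> 12 lines: qina msslt jecq gbp nrhd xapu gwz nmual khw zbmy efphm wwbx
Hunk 2: at line 5 remove [gwz,nmual,khw] add [zajf,ujumj] -> 11 lines: qina msslt jecq gbp nrhd xapu zajf ujumj zbmy efphm wwbx
Hunk 3: at line 1 remove [msslt,jecq,gbp] add [iqjhp] -> 9 lines: qina iqjhp nrhd xapu zajf ujumj zbmy efphm wwbx
Hunk 4: at line 3 remove [xapu] add [abiiu] -> 9 lines: qina iqjhp nrhd abiiu zajf ujumj zbmy efphm wwbx
Hunk 5: at line 5 remove [ujumj] add [tedj,pfyd,rxk] -> 11 lines: qina iqjhp nrhd abiiu zajf tedj pfyd rxk zbmy efphm wwbx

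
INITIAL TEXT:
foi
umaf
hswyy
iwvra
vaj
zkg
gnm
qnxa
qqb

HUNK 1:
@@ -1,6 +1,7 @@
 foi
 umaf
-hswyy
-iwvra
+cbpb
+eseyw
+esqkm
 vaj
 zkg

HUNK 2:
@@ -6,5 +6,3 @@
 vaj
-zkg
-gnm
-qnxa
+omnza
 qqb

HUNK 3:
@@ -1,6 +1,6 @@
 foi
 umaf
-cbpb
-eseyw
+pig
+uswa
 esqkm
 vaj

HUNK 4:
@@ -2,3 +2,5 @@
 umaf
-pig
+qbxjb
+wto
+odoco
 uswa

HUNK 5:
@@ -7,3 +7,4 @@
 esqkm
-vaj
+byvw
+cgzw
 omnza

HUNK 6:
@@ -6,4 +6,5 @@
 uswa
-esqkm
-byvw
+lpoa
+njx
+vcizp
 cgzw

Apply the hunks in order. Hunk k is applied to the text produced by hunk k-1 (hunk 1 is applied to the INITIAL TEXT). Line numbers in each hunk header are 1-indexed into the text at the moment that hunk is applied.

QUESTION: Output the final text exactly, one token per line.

Hunk 1: at line 1 remove [hswyy,iwvra] add [cbpb,eseyw,esqkm] -> 10 lines: foi umaf cbpb eseyw esqkm vaj zkg gnm qnxa qqb
Hunk 2: at line 6 remove [zkg,gnm,qnxa] add [omnza] -> 8 lines: foi umaf cbpb eseyw esqkm vaj omnza qqb
Hunk 3: at line 1 remove [cbpb,eseyw] add [pig,uswa] -> 8 lines: foi umaf pig uswa esqkm vaj omnza qqb
Hunk 4: at line 2 remove [pig] add [qbxjb,wto,odoco] -> 10 lines: foi umaf qbxjb wto odoco uswa esqkm vaj omnza qqb
Hunk 5: at line 7 remove [vaj] add [byvw,cgzw] -> 11 lines: foi umaf qbxjb wto odoco uswa esqkm byvw cgzw omnza qqb
Hunk 6: at line 6 remove [esqkm,byvw] add [lpoa,njx,vcizp] -> 12 lines: foi umaf qbxjb wto odoco uswa lpoa njx vcizp cgzw omnza qqb

Answer: foi
umaf
qbxjb
wto
odoco
uswa
lpoa
njx
vcizp
cgzw
omnza
qqb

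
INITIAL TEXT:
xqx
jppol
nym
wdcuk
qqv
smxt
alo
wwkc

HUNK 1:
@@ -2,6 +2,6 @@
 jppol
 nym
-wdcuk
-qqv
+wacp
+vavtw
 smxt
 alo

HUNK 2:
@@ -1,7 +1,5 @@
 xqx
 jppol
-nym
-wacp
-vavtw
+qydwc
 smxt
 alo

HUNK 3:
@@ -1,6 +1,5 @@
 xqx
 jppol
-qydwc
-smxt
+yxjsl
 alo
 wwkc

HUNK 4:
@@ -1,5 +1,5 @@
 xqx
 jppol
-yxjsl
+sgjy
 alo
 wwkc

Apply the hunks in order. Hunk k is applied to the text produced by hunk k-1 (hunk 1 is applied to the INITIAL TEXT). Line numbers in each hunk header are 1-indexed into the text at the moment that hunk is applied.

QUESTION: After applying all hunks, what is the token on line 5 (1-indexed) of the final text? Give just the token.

Answer: wwkc

Derivation:
Hunk 1: at line 2 remove [wdcuk,qqv] add [wacp,vavtw] -> 8 lines: xqx jppol nym wacp vavtw smxt alo wwkc
Hunk 2: at line 1 remove [nym,wacp,vavtw] add [qydwc] -> 6 lines: xqx jppol qydwc smxt alo wwkc
Hunk 3: at line 1 remove [qydwc,smxt] add [yxjsl] -> 5 lines: xqx jppol yxjsl alo wwkc
Hunk 4: at line 1 remove [yxjsl] add [sgjy] -> 5 lines: xqx jppol sgjy alo wwkc
Final line 5: wwkc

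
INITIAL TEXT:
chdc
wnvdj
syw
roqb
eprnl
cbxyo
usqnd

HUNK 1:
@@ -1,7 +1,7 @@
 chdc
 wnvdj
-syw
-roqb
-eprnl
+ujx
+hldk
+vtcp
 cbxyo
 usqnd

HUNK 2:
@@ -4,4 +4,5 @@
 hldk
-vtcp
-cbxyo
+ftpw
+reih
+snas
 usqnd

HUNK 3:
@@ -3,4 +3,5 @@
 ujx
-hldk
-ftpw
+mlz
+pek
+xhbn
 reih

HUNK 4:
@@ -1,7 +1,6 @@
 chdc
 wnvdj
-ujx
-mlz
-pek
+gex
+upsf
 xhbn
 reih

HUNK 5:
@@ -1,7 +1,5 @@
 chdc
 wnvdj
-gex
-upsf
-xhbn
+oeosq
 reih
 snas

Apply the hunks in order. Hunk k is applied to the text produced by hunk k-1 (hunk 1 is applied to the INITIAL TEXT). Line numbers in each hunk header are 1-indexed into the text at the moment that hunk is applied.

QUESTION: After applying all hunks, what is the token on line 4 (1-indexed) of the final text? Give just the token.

Hunk 1: at line 1 remove [syw,roqb,eprnl] add [ujx,hldk,vtcp] -> 7 lines: chdc wnvdj ujx hldk vtcp cbxyo usqnd
Hunk 2: at line 4 remove [vtcp,cbxyo] add [ftpw,reih,snas] -> 8 lines: chdc wnvdj ujx hldk ftpw reih snas usqnd
Hunk 3: at line 3 remove [hldk,ftpw] add [mlz,pek,xhbn] -> 9 lines: chdc wnvdj ujx mlz pek xhbn reih snas usqnd
Hunk 4: at line 1 remove [ujx,mlz,pek] add [gex,upsf] -> 8 lines: chdc wnvdj gex upsf xhbn reih snas usqnd
Hunk 5: at line 1 remove [gex,upsf,xhbn] add [oeosq] -> 6 lines: chdc wnvdj oeosq reih snas usqnd
Final line 4: reih

Answer: reih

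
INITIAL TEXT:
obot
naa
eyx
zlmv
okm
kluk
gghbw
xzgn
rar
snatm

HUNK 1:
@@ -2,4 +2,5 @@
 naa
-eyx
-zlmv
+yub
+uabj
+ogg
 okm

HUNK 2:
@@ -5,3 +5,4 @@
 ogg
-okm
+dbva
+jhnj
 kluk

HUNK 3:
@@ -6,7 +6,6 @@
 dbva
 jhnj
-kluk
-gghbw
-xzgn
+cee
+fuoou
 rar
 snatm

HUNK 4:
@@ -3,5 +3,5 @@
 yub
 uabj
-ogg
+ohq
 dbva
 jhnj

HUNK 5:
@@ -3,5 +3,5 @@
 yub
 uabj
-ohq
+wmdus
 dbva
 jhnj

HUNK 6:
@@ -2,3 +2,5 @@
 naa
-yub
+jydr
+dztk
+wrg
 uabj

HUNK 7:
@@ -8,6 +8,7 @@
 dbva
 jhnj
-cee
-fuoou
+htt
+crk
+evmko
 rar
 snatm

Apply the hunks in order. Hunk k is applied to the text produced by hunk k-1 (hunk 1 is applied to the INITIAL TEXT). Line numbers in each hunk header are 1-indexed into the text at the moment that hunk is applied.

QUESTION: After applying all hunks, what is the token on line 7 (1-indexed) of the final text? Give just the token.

Answer: wmdus

Derivation:
Hunk 1: at line 2 remove [eyx,zlmv] add [yub,uabj,ogg] -> 11 lines: obot naa yub uabj ogg okm kluk gghbw xzgn rar snatm
Hunk 2: at line 5 remove [okm] add [dbva,jhnj] -> 12 lines: obot naa yub uabj ogg dbva jhnj kluk gghbw xzgn rar snatm
Hunk 3: at line 6 remove [kluk,gghbw,xzgn] add [cee,fuoou] -> 11 lines: obot naa yub uabj ogg dbva jhnj cee fuoou rar snatm
Hunk 4: at line 3 remove [ogg] add [ohq] -> 11 lines: obot naa yub uabj ohq dbva jhnj cee fuoou rar snatm
Hunk 5: at line 3 remove [ohq] add [wmdus] -> 11 lines: obot naa yub uabj wmdus dbva jhnj cee fuoou rar snatm
Hunk 6: at line 2 remove [yub] add [jydr,dztk,wrg] -> 13 lines: obot naa jydr dztk wrg uabj wmdus dbva jhnj cee fuoou rar snatm
Hunk 7: at line 8 remove [cee,fuoou] add [htt,crk,evmko] -> 14 lines: obot naa jydr dztk wrg uabj wmdus dbva jhnj htt crk evmko rar snatm
Final line 7: wmdus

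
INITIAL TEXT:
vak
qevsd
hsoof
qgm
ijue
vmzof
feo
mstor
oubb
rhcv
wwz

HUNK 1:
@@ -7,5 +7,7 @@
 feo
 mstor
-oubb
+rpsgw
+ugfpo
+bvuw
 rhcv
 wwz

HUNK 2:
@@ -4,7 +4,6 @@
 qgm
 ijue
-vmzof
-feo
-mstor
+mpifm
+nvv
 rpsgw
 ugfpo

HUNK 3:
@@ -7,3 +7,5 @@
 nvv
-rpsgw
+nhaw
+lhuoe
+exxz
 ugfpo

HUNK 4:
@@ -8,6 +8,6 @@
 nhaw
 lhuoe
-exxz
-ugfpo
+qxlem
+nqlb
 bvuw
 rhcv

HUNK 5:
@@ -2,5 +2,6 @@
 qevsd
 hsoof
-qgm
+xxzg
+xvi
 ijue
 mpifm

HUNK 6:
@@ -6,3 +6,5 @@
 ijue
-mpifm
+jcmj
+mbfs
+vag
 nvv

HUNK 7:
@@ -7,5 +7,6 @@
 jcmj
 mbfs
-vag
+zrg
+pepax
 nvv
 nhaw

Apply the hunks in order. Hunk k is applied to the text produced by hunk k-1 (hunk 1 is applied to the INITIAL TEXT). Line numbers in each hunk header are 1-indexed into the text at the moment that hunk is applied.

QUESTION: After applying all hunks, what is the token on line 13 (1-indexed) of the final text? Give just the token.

Answer: lhuoe

Derivation:
Hunk 1: at line 7 remove [oubb] add [rpsgw,ugfpo,bvuw] -> 13 lines: vak qevsd hsoof qgm ijue vmzof feo mstor rpsgw ugfpo bvuw rhcv wwz
Hunk 2: at line 4 remove [vmzof,feo,mstor] add [mpifm,nvv] -> 12 lines: vak qevsd hsoof qgm ijue mpifm nvv rpsgw ugfpo bvuw rhcv wwz
Hunk 3: at line 7 remove [rpsgw] add [nhaw,lhuoe,exxz] -> 14 lines: vak qevsd hsoof qgm ijue mpifm nvv nhaw lhuoe exxz ugfpo bvuw rhcv wwz
Hunk 4: at line 8 remove [exxz,ugfpo] add [qxlem,nqlb] -> 14 lines: vak qevsd hsoof qgm ijue mpifm nvv nhaw lhuoe qxlem nqlb bvuw rhcv wwz
Hunk 5: at line 2 remove [qgm] add [xxzg,xvi] -> 15 lines: vak qevsd hsoof xxzg xvi ijue mpifm nvv nhaw lhuoe qxlem nqlb bvuw rhcv wwz
Hunk 6: at line 6 remove [mpifm] add [jcmj,mbfs,vag] -> 17 lines: vak qevsd hsoof xxzg xvi ijue jcmj mbfs vag nvv nhaw lhuoe qxlem nqlb bvuw rhcv wwz
Hunk 7: at line 7 remove [vag] add [zrg,pepax] -> 18 lines: vak qevsd hsoof xxzg xvi ijue jcmj mbfs zrg pepax nvv nhaw lhuoe qxlem nqlb bvuw rhcv wwz
Final line 13: lhuoe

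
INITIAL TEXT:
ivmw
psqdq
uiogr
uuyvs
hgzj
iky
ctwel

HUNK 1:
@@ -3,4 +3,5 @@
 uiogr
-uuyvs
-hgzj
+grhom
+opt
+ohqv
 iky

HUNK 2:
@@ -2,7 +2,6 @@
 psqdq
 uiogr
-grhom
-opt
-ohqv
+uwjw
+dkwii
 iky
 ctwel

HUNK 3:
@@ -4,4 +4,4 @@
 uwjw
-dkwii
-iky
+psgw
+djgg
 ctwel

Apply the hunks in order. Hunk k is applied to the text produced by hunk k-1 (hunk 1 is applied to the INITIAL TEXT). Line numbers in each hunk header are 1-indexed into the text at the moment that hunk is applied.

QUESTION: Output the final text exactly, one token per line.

Hunk 1: at line 3 remove [uuyvs,hgzj] add [grhom,opt,ohqv] -> 8 lines: ivmw psqdq uiogr grhom opt ohqv iky ctwel
Hunk 2: at line 2 remove [grhom,opt,ohqv] add [uwjw,dkwii] -> 7 lines: ivmw psqdq uiogr uwjw dkwii iky ctwel
Hunk 3: at line 4 remove [dkwii,iky] add [psgw,djgg] -> 7 lines: ivmw psqdq uiogr uwjw psgw djgg ctwel

Answer: ivmw
psqdq
uiogr
uwjw
psgw
djgg
ctwel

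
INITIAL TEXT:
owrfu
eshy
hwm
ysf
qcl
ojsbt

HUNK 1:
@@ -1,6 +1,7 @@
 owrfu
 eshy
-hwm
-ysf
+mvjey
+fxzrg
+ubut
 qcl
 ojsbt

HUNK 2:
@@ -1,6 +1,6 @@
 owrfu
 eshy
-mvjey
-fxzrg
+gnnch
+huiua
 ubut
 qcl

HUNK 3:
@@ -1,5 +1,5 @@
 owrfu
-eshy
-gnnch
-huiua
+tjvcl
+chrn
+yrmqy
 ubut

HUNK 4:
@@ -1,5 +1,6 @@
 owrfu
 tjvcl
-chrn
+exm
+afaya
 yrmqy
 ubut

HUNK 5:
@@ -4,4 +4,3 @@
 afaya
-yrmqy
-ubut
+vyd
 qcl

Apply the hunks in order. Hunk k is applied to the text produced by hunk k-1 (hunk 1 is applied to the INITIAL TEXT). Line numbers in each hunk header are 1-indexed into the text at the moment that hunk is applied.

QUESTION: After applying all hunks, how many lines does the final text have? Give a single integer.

Answer: 7

Derivation:
Hunk 1: at line 1 remove [hwm,ysf] add [mvjey,fxzrg,ubut] -> 7 lines: owrfu eshy mvjey fxzrg ubut qcl ojsbt
Hunk 2: at line 1 remove [mvjey,fxzrg] add [gnnch,huiua] -> 7 lines: owrfu eshy gnnch huiua ubut qcl ojsbt
Hunk 3: at line 1 remove [eshy,gnnch,huiua] add [tjvcl,chrn,yrmqy] -> 7 lines: owrfu tjvcl chrn yrmqy ubut qcl ojsbt
Hunk 4: at line 1 remove [chrn] add [exm,afaya] -> 8 lines: owrfu tjvcl exm afaya yrmqy ubut qcl ojsbt
Hunk 5: at line 4 remove [yrmqy,ubut] add [vyd] -> 7 lines: owrfu tjvcl exm afaya vyd qcl ojsbt
Final line count: 7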